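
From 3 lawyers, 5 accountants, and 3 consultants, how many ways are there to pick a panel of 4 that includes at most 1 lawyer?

238

Split by how many lawyers are chosen (0 through 1).
Sum: C(3,0)·C(8,4) + C(3,1)·C(8,3) = 70 + 168 = 238.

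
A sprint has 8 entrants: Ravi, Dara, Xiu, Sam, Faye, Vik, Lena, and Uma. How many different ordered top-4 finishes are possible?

1680

There are 8 choices for 1st place, 7 for 2nd, and so on down to 5 for position 4.
That gives 8 × 7 × 6 × 5 = 1680.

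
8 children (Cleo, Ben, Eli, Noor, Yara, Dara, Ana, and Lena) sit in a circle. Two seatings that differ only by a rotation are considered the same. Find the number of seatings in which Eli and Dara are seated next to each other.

Glue Eli and Dara into a block (2 internal orders). Seating 7 units around a circle gives (6)! arrangements.
So 2 × (6)! = 2 × 720 = 1440.

1440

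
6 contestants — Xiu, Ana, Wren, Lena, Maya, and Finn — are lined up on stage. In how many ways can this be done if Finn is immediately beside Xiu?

Place the 4 others and the Finn-Xiu pair as 5 objects in a line; the pair has 2 internal arrangements.
That gives 2 × 5! = 2 × 120 = 240.

240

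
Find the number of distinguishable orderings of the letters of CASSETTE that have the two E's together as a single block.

Treat the 2 copies of E as a single block. The multiset to arrange is then {EE, A, C, S, S, T, T}, 7 items in all.
That gives (7)!/(2!·2!) = 1260 arrangements.

1260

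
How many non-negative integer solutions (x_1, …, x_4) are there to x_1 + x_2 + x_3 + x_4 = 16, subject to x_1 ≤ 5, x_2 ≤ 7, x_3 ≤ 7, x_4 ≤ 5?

By stars and bars, unrestricted non-negative solutions to x_1+…+x_4 = 16 number C(16+3,3) = 969.
Subtract solutions that violate a single cap (substitute x_i' = x_i − (cap_i+1)): x_1 ≥ 6 gives C(13,3) = 286; x_2 ≥ 8 gives C(11,3) = 165; x_3 ≥ 8 gives C(11,3) = 165; x_4 ≥ 6 gives C(13,3) = 286. Together 902.
Add back pairs where two caps are both exceeded: 10 + 10 + 35 + 1 + 10 + 10 = 76.
By inclusion–exclusion the count is 969 − 902 + 76 = 143.

143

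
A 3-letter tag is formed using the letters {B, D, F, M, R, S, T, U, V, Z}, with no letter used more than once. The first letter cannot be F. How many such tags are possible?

The first letter has 10−1 = 9 choices (anything except F).
The remaining 2 letters are filled from the other 9 symbols without repetition: 9 × 8 = 72.
Total: 9 × 72 = 648.

648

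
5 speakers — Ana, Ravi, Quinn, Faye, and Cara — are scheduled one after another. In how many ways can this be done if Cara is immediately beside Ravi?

48

Glue Cara and Ravi into one block (2 internal orders), leaving 4 units to arrange in a row.
That gives 2 × 4! = 2 × 24 = 48.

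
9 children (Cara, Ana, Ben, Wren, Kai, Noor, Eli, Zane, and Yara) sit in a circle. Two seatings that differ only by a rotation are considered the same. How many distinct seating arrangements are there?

40320

Seat Cara anywhere (absorbing the rotational symmetry), then permute the other 8: (8)! = 40320.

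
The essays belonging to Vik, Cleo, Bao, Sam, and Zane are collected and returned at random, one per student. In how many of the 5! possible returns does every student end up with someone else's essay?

44

Count assignments avoiding every fixed point. For any j of the 5 students fixed to their own essay, the other 5−j can be arranged in (5−j)! ways.
By inclusion–exclusion this is Σ_{j=0}^{5} (−1)^j C(5,j)·(5−j)!.
Computing: 120 − 120 + 60 − 20 + 5 − 1 = 44.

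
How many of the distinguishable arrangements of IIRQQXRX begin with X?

630

Fix X in the first position and arrange the remaining 7 letters.
Those 7 letters have I appearing twice, Q appearing twice, and R appearing twice, giving (7)!/(2!·2!·2!) = 630.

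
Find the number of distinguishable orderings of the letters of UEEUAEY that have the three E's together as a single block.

60

Treat the 3 copies of E as a single block. The multiset to arrange is then {EEE, A, U, U, Y}, 5 items in all.
That gives (5)!/(2!) = 60 arrangements.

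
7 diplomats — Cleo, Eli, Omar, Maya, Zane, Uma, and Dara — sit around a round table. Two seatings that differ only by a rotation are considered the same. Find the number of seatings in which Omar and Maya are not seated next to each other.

All circular seatings of 7 people number (6)! = 720.
Seatings with Omar beside Maya: treat them as a block with 2 internal orders, giving 2 × (5)! = 240.
Subtracting, 720 − 240 = 480.

480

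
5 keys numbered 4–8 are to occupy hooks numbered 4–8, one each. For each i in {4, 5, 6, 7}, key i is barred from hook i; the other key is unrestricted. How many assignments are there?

Let Aᵢ (for 4 ≤ i ≤ 7) be the placements that put key i in its forbidden hook. Any j of these fix j positions, leaving (5−j)! ways to fill the rest, and there are C(4,j) ways to pick which j.
By inclusion–exclusion, the number of valid placements is Σ_{j=0}^{4} (−1)^j C(4,j)·(5−j)!.
Computing: 120 − 96 + 36 − 8 + 1 = 53.

53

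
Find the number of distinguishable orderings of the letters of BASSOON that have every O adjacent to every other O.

360

Treat the 2 copies of O as a single block. The multiset to arrange is then {OO, A, B, N, S, S}, 6 items in all.
That gives (6)!/(2!) = 360 arrangements.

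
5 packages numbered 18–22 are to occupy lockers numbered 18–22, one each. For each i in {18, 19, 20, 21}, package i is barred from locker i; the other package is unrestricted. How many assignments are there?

53

Let Aᵢ (for 18 ≤ i ≤ 21) be the placements that put package i in its forbidden locker. Any j of these fix j positions, leaving (5−j)! ways to fill the rest, and there are C(4,j) ways to pick which j.
By inclusion–exclusion, the number of valid placements is Σ_{j=0}^{4} (−1)^j C(4,j)·(5−j)!.
Computing: 120 − 96 + 36 − 8 + 1 = 53.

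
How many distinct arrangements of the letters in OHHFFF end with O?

10

Fix O in the last position and arrange the remaining 5 letters.
Those 5 letters have F appearing 3 times and H appearing twice, giving (5)!/(3!·2!) = 10.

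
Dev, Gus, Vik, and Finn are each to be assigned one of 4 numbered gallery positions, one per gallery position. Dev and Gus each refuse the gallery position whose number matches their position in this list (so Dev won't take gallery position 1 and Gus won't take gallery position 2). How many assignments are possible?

14

Let Aᵢ (for i ∈ {1, 2}) be the placements that put person i in their forbidden gallery position. Any j of these fix j positions, leaving (4−j)! ways to fill the rest, and there are C(2,j) ways to pick which j.
By inclusion–exclusion, the number of valid placements is Σ_{j=0}^{2} (−1)^j C(2,j)·(4−j)!.
Computing: 24 − 12 + 2 = 14.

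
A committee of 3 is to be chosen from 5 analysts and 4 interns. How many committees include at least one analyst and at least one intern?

70

With no constraint there are C(9,3) = 84 possible selections.
Selections missing a whole group: no analysts → C(4,3) = 4; no interns → C(5,3) = 10.
Both groups omitted at once is impossible, so 84 − 14 = 70.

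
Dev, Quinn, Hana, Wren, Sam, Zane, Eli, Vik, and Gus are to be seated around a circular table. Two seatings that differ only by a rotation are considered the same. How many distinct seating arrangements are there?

Seat Dev anywhere (absorbing the rotational symmetry), then permute the other 8: (8)! = 40320.

40320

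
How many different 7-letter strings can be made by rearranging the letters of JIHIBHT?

1260

JIHIBHT has 7 letters with H appearing twice and I appearing twice.
The number of distinct arrangements is 7!/(2!·2!) = 5040/4 = 1260.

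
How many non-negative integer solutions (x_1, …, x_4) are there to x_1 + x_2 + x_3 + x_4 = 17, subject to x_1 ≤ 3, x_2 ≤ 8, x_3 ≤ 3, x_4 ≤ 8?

Without the upper bounds there are C(20,3) = 1140 ways to split 17 among 4 variables.
Subtract solutions that violate a single cap (substitute x_i' = x_i − (cap_i+1)): x_1 ≥ 4 gives C(16,3) = 560; x_2 ≥ 9 gives C(11,3) = 165; x_3 ≥ 4 gives C(16,3) = 560; x_4 ≥ 9 gives C(11,3) = 165. Together 1450.
Add back pairs where two caps are both exceeded: 35 + 220 + 35 + 35 + 0 + 35 = 360.
Subtract triples: 1 + 0 + 1 + 0 = 2.
By inclusion–exclusion the count is 1140 − 1450 + 360 − 2 = 48.

48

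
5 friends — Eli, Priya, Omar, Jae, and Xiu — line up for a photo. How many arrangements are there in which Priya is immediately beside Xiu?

Place the 3 others and the Priya-Xiu pair as 4 objects in a line; the pair has 2 internal arrangements.
So the count is 2·(4)! = 48.

48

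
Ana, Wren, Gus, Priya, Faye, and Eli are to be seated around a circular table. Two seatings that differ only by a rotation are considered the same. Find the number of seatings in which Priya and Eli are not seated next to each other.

72

Without the restriction there are (5)! = 120 seatings.
Seatings with Priya beside Eli: treat them as a block with 2 internal orders, giving 2 × (4)! = 48.
Subtracting, 120 − 48 = 72.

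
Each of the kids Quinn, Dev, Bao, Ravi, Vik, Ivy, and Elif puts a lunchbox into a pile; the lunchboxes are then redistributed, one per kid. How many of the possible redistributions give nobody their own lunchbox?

1854

Let Aᵢ be the assignments in which kid i gets their own lunchbox. We want the size of the complement of A₁∪…∪A_7.
By inclusion–exclusion this is Σ_{j=0}^{7} (−1)^j C(7,j)·(7−j)!.
Computing: 5040 − 5040 + 2520 − 840 + 210 − 42 + 7 − 1 = 1854.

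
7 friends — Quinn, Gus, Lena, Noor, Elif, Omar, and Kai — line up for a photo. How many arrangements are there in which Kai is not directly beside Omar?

Of the 7! = 5040 arrangements, those with Kai and Omar adjacent number 2 × 6! = 1440 (treat the pair as a block with 2 internal orders).
Complementary counting: 5040 − 1440 = 3600.

3600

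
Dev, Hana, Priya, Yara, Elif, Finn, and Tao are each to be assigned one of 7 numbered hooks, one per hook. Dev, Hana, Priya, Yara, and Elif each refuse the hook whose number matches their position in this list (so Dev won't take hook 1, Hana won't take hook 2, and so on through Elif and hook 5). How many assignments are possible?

Let Aᵢ (for 1 ≤ i ≤ 5) be the placements that put person i in their forbidden hook. Any j of these fix j positions, leaving (7−j)! ways to fill the rest, and there are C(5,j) ways to pick which j.
By inclusion–exclusion, the number of valid placements is Σ_{j=0}^{5} (−1)^j C(5,j)·(7−j)!.
Computing: 5040 − 3600 + 1200 − 240 + 30 − 2 = 2428.

2428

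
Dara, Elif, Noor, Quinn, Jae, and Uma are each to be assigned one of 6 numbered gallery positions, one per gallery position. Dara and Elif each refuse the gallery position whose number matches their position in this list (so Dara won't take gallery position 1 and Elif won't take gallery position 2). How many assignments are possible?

Let Aᵢ (for i ∈ {1, 2}) be the placements that put person i in their forbidden gallery position. Any j of these fix j positions, leaving (6−j)! ways to fill the rest, and there are C(2,j) ways to pick which j.
By inclusion–exclusion, the number of valid placements is Σ_{j=0}^{2} (−1)^j C(2,j)·(6−j)!.
Computing: 720 − 240 + 24 = 504.

504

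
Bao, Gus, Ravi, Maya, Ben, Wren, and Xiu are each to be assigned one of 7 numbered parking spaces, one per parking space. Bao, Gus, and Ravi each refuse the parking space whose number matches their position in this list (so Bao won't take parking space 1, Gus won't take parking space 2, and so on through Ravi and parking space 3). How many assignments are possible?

3216

Let Aᵢ (for i ∈ {1, 2, 3}) be the placements that put person i in their forbidden parking space. Any j of these fix j positions, leaving (7−j)! ways to fill the rest, and there are C(3,j) ways to pick which j.
By inclusion–exclusion, the number of valid placements is Σ_{j=0}^{3} (−1)^j C(3,j)·(7−j)!.
Computing: 5040 − 2160 + 360 − 24 = 3216.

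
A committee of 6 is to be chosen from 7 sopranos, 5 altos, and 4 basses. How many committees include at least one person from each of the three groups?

6545

Unrestricted: C(16,6) = 8008 ways to pick any 6 of the 16.
Subtract selections that omit an entire group: no sopranos → C(9,6) = 84; no altos → C(11,6) = 462; no basses → C(12,6) = 924.
Add back selections omitting two groups (i.e. drawn from a single group): C(7,6) + C(5,6) + C(4,6) = 7.
By inclusion–exclusion: 8008 − 1470 + 7 = 6545.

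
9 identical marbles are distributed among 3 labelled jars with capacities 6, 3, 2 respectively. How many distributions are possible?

6

Without the upper bounds there are C(11,2) = 55 ways to split 9 among 3 jars.
Subtract solutions that violate a single cap (substitute x_i' = x_i − (cap_i+1)): x_1 ≥ 7 gives C(4,2) = 6; x_2 ≥ 4 gives C(7,2) = 21; x_3 ≥ 3 gives C(8,2) = 28. Together 55.
Add back pairs where two caps are both exceeded: 0 + 0 + 6 = 6.
By inclusion–exclusion the count is 55 − 55 + 6 = 6.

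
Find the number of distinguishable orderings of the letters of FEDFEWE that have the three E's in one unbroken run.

Treat the 3 copies of E as a single block. The multiset to arrange is then {EEE, D, F, F, W}, 5 items in all.
That gives (5)!/(2!) = 60 arrangements.

60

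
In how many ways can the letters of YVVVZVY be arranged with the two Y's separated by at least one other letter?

75

Total arrangements of YVVVZVY: 7!/(4!·2!) = 105.
If the two Y's are adjacent, glue them into one block, leaving 6 items to arrange: (6)!/(4!) = 30 ways.
Hence 105 − 30 = 75.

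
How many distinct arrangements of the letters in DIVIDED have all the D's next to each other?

60

Treat the 3 copies of D as a single block. The multiset to arrange is then {DDD, E, I, I, V}, 5 items in all.
That gives (5)!/(2!) = 60 arrangements.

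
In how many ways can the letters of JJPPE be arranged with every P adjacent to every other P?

12

Treat the 2 copies of P as a single block. The multiset to arrange is then {PP, E, J, J}, 4 items in all.
That gives (4)!/(2!) = 12 arrangements.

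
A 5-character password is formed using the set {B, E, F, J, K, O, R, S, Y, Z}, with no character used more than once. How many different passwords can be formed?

This is a permutation of 5 out of 10: P(10,5) = 10!/5!.
10 × 9 × 8 × 7 × 6 = 30240.

30240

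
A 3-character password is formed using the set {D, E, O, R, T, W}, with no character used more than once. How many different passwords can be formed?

120

This is a permutation of 3 out of 6: P(6,3) = 6!/3!.
6 × 5 × 4 = 120.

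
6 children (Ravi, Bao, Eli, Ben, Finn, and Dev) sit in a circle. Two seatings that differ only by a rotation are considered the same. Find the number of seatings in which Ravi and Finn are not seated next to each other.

All circular seatings of 6 people number (5)! = 120.
Seatings with Ravi beside Finn: treat them as a block with 2 internal orders, giving 2 × (4)! = 48.
Subtracting, 120 − 48 = 72.

72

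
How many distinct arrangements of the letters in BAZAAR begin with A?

Fix A in the first position and arrange the remaining 5 letters.
Those 5 letters have A appearing twice, giving (5)!/(2!) = 60.

60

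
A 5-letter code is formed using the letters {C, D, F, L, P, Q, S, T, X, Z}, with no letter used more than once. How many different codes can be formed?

30240

Choose and order 5 of the 10 symbols: the first letter has 10 options, the next 9, and so on down to 6.
10 × 9 × 8 × 7 × 6 = 30240.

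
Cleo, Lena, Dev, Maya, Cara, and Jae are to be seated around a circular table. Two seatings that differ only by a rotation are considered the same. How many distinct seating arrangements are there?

Seat Cleo anywhere (absorbing the rotational symmetry), then permute the other 5: (5)! = 120.

120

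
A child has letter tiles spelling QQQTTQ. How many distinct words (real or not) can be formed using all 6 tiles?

15

QQQTTQ has 6 letters with Q appearing 4 times and T appearing twice.
So there are 6! / (4!·2!) = 15 distinguishable arrangements.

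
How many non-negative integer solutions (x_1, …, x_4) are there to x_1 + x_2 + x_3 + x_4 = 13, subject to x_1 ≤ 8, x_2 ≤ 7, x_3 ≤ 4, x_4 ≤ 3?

125

Ignoring the caps, the number of non-negative solutions to x_1+…+x_4 = 13 is C(16,3) = 560.
Subtract solutions that violate a single cap (substitute x_i' = x_i − (cap_i+1)): x_1 ≥ 9 gives C(7,3) = 35; x_2 ≥ 8 gives C(8,3) = 56; x_3 ≥ 5 gives C(11,3) = 165; x_4 ≥ 4 gives C(12,3) = 220. Together 476.
Add back pairs where two caps are both exceeded: 0 + 0 + 1 + 1 + 4 + 35 = 41.
By inclusion–exclusion the count is 560 − 476 + 41 = 125.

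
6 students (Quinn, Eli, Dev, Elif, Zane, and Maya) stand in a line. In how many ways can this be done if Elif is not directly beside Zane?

There are 6! = 720 arrangements in all. If Elif and Zane are adjacent, merging them into one block gives 2·(5)! = 240 arrangements.
So 720 − 240 = 480 arrangements keep them apart.

480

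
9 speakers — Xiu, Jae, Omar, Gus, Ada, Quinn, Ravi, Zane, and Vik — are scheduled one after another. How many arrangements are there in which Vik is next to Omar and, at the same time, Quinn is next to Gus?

Treat {Vik,Omar} as one block (2 orders) and {Quinn,Gus} as another (2 orders).
That leaves 7 units to arrange: 2 × 2 × 7! = 4 × 5040 = 20160.

20160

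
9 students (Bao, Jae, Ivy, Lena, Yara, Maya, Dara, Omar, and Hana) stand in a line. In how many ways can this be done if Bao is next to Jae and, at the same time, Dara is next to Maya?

Treat {Bao,Jae} as one block (2 orders) and {Dara,Maya} as another (2 orders).
That leaves 7 units to arrange: 2 × 2 × 7! = 4 × 5040 = 20160.

20160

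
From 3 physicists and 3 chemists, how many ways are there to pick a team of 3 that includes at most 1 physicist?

10

Split by how many physicists are chosen (0 through 1).
Sum: C(3,0)·C(3,3) + C(3,1)·C(3,2) = 1 + 9 = 10.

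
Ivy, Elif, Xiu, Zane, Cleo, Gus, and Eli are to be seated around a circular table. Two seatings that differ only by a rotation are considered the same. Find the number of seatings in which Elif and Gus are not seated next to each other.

480

Without the restriction there are (6)! = 720 seatings.
Seatings with Elif beside Gus: treat them as a block with 2 internal orders, giving 2 × (5)! = 240.
Subtracting, 720 − 240 = 480.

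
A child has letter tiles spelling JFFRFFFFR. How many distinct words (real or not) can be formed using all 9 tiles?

252

The 9 letters of JFFRFFFFR have repeats: F appearing 6 times and R appearing twice.
Dividing 9! = 362880 by 6!·2! = 1440 for the repeated letters gives 252.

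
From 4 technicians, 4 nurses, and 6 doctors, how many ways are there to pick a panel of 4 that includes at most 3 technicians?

1000

Split by how many technicians are chosen (0 through 3).
Sum: C(4,0)·C(10,4) + C(4,1)·C(10,3) + C(4,2)·C(10,2) + C(4,3)·C(10,1) = 210 + 480 + 270 + 40 = 1000.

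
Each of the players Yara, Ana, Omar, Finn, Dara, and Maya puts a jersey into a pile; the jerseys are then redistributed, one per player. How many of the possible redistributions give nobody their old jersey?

This is the derangement count D_6: permutations of 6 items with no fixed point.
By inclusion–exclusion this is Σ_{j=0}^{6} (−1)^j C(6,j)·(6−j)!.
Computing: 720 − 720 + 360 − 120 + 30 − 6 + 1 = 265.

265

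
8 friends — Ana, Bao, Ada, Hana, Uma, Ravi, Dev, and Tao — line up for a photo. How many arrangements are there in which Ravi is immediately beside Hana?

10080

Place the 6 others and the Ravi-Hana pair as 7 objects in a line; the pair has 2 internal arrangements.
That gives 2 × 7! = 2 × 5040 = 10080.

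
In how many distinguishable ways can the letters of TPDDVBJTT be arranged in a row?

30240

TPDDVBJTT has 9 letters with D appearing twice and T appearing 3 times.
The number of distinct arrangements is 9!/(3!·2!) = 362880/12 = 30240.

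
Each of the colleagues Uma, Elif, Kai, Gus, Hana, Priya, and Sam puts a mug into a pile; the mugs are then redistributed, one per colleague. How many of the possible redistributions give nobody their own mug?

1854

Let Aᵢ be the assignments in which colleague i gets their own mug. We want the size of the complement of A₁∪…∪A_7.
By inclusion–exclusion this is Σ_{j=0}^{7} (−1)^j C(7,j)·(7−j)!.
Computing: 5040 − 5040 + 2520 − 840 + 210 − 42 + 7 − 1 = 1854.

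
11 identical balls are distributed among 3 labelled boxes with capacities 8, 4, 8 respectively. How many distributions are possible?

38

Without the upper bounds there are C(13,2) = 78 ways to split 11 among 3 boxes.
Subtract solutions that violate a single cap (substitute x_i' = x_i − (cap_i+1)): x_1 ≥ 9 gives C(4,2) = 6; x_2 ≥ 5 gives C(8,2) = 28; x_3 ≥ 9 gives C(4,2) = 6. Together 40.
No two caps can be exceeded simultaneously, so the pair terms are all 0.
By inclusion–exclusion the count is 78 − 40 + 0 = 38.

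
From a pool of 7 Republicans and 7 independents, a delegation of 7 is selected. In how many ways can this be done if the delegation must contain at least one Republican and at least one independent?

Unrestricted: C(14,7) = 3432 ways to pick any 7 of the 14.
Selections missing a whole group: no Republicans → C(7,7) = 1; no independents → C(7,7) = 1.
Both groups omitted at once is impossible, so 3432 − 2 = 3430.

3430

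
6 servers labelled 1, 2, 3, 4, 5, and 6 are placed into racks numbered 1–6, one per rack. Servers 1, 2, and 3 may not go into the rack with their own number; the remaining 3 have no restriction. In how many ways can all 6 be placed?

Let Aᵢ (for i ∈ {1, 2, 3}) be the placements that put server i in its forbidden rack. Any j of these fix j positions, leaving (6−j)! ways to fill the rest, and there are C(3,j) ways to pick which j.
By inclusion–exclusion, the number of valid placements is Σ_{j=0}^{3} (−1)^j C(3,j)·(6−j)!.
Computing: 720 − 360 + 72 − 6 = 426.

426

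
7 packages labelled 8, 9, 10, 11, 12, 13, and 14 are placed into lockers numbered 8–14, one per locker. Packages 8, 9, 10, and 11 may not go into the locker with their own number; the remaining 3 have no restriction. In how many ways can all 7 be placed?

2790

Let Aᵢ (for 8 ≤ i ≤ 11) be the placements that put package i in its forbidden locker. Any j of these fix j positions, leaving (7−j)! ways to fill the rest, and there are C(4,j) ways to pick which j.
By inclusion–exclusion, the number of valid placements is Σ_{j=0}^{4} (−1)^j C(4,j)·(7−j)!.
Computing: 5040 − 2880 + 720 − 96 + 6 = 2790.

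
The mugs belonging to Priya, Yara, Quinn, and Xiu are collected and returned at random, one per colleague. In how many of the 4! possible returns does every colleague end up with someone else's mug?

This is the derangement count D_4: permutations of 4 items with no fixed point.
By inclusion–exclusion this is Σ_{j=0}^{4} (−1)^j C(4,j)·(4−j)!.
Computing: 24 − 24 + 12 − 4 + 1 = 9.

9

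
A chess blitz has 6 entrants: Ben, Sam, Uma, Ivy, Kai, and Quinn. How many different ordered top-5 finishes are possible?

This is an ordered selection of 5 from 6: P(6,5).
That gives 6 × 5 × 4 × 3 × 2 = 720.

720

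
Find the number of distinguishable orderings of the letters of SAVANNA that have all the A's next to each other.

Treat the 3 copies of A as a single block. The multiset to arrange is then {AAA, N, N, S, V}, 5 items in all.
That gives (5)!/(2!) = 60 arrangements.

60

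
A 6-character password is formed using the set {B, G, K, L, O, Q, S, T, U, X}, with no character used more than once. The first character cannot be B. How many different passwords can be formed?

The first character has 10−1 = 9 choices (anything except B).
The remaining 5 characters are filled from the other 9 symbols without repetition: 9 × 8 × 7 × 6 × 5 = 15120.
Total: 9 × 15120 = 136080.

136080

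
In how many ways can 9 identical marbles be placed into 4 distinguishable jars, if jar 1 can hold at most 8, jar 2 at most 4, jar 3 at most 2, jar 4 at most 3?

Without the upper bounds there are C(12,3) = 220 ways to split 9 among 4 jars.
Subtract solutions that violate a single cap (substitute x_i' = x_i − (cap_i+1)): x_1 ≥ 9 gives C(3,3) = 1; x_2 ≥ 5 gives C(7,3) = 35; x_3 ≥ 3 gives C(9,3) = 84; x_4 ≥ 4 gives C(8,3) = 56. Together 176.
Add back pairs where two caps are both exceeded: 0 + 0 + 0 + 4 + 1 + 10 = 15.
By inclusion–exclusion the count is 220 − 176 + 15 = 59.

59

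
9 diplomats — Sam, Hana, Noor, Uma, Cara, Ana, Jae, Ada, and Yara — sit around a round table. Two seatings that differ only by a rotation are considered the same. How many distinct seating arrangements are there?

Fix one person's seat to break rotational symmetry; the remaining 8 people can be arranged in (8)! = 40320 ways.

40320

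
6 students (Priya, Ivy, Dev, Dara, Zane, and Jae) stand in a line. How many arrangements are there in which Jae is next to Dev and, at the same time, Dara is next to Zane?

96

Treat {Jae,Dev} as one block (2 orders) and {Dara,Zane} as another (2 orders).
That leaves 4 units to arrange: 2 × 2 × 4! = 4 × 24 = 96.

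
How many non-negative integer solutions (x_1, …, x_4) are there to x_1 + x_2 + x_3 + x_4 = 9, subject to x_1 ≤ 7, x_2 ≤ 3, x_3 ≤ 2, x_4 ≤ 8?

By stars and bars, unrestricted non-negative solutions to x_1+…+x_4 = 9 number C(9+3,3) = 220.
Subtract solutions that violate a single cap (substitute x_i' = x_i − (cap_i+1)): x_1 ≥ 8 gives C(4,3) = 4; x_2 ≥ 4 gives C(8,3) = 56; x_3 ≥ 3 gives C(9,3) = 84; x_4 ≥ 9 gives C(3,3) = 1. Together 145.
Add back pairs where two caps are both exceeded: 0 + 0 + 0 + 10 + 0 + 0 = 10.
By inclusion–exclusion the count is 220 − 145 + 10 = 85.

85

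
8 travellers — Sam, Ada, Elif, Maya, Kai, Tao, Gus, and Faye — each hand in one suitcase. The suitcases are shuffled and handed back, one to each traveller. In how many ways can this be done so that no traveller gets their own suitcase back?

14833

This is the derangement count D_8: permutations of 8 items with no fixed point.
By inclusion–exclusion this is Σ_{j=0}^{8} (−1)^j C(8,j)·(8−j)!.
Computing: 40320 − 40320 + 20160 − 6720 + 1680 − 336 + 56 − 8 + 1 = 14833.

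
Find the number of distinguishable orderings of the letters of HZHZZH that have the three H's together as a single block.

4

Treat the 3 copies of H as a single block. The multiset to arrange is then {HHH, Z, Z, Z}, 4 items in all.
That gives (4)!/(3!) = 4 arrangements.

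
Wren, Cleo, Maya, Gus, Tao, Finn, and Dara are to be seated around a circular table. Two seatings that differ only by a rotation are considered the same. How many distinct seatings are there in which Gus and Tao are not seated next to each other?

All circular seatings of 7 people number (6)! = 720.
Seatings with Gus beside Tao: treat them as a block with 2 internal orders, giving 2 × (5)! = 240.
Subtracting, 720 − 240 = 480.

480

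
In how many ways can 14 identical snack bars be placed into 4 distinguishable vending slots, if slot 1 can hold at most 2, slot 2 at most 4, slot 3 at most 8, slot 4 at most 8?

Without the upper bounds there are C(17,3) = 680 ways to split 14 among 4 vending slots.
Subtract solutions that violate a single cap (substitute x_i' = x_i − (cap_i+1)): x_1 ≥ 3 gives C(14,3) = 364; x_2 ≥ 5 gives C(12,3) = 220; x_3 ≥ 9 gives C(8,3) = 56; x_4 ≥ 9 gives C(8,3) = 56. Together 696.
Add back pairs where two caps are both exceeded: 84 + 10 + 10 + 1 + 1 + 0 = 106.
By inclusion–exclusion the count is 680 − 696 + 106 = 90.

90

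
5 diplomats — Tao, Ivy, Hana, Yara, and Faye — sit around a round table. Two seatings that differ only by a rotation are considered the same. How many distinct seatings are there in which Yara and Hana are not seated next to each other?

All circular seatings of 5 people number (4)! = 24.
Seatings with Yara beside Hana: treat them as a block with 2 internal orders, giving 2 × (3)! = 12.
Subtracting, 24 − 12 = 12.

12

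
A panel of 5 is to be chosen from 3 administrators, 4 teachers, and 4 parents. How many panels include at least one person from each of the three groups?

With no constraint there are C(11,5) = 462 possible selections.
Selections missing a whole group: no administrators → C(8,5) = 56; no teachers → C(7,5) = 21; no parents → C(7,5) = 21.
Add back selections omitting two groups (i.e. drawn from a single group): C(3,5) + C(4,5) + C(4,5) = 0.
By inclusion–exclusion: 462 − 98 + 0 = 364.

364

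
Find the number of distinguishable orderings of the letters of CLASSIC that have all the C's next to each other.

Treat the 2 copies of C as a single block. The multiset to arrange is then {CC, A, I, L, S, S}, 6 items in all.
That gives (6)!/(2!) = 360 arrangements.

360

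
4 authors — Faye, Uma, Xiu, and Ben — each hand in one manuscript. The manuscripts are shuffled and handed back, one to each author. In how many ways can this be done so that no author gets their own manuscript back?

This is the derangement count D_4: permutations of 4 items with no fixed point.
By inclusion–exclusion this is Σ_{j=0}^{4} (−1)^j C(4,j)·(4−j)!.
Computing: 24 − 24 + 12 − 4 + 1 = 9.

9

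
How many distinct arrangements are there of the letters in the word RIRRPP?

60

RIRRPP has 6 letters with P appearing twice and R appearing 3 times.
So there are 6! / (3!·2!) = 60 distinguishable arrangements.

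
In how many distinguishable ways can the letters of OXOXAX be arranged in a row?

Letter multiplicities in OXOXAX: A×1, O×2, X×3.
Dividing 6! = 720 by 3!·2! = 12 for the repeated letters gives 60.

60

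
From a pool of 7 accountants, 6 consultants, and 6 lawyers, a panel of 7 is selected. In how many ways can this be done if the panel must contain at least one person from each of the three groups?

46165

With no constraint there are C(19,7) = 50388 possible selections.
Selections missing a whole group: no accountants → C(12,7) = 792; no consultants → C(13,7) = 1716; no lawyers → C(13,7) = 1716.
Add back selections omitting two groups (i.e. drawn from a single group): C(7,7) + C(6,7) + C(6,7) = 1.
By inclusion–exclusion: 50388 − 4224 + 1 = 46165.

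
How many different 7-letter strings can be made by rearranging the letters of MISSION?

MISSION has 7 letters with I appearing twice and S appearing twice.
So there are 7! / (2!·2!) = 1260 distinguishable arrangements.

1260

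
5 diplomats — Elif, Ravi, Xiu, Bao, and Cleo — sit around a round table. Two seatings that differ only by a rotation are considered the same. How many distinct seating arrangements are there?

Seat Elif anywhere (absorbing the rotational symmetry), then permute the other 4: (4)! = 24.

24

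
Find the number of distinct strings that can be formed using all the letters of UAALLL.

UAALLL has 6 letters with A appearing twice and L appearing 3 times.
The number of distinct arrangements is 6!/(3!·2!) = 720/12 = 60.

60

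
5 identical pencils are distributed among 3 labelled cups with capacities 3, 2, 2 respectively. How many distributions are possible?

Ignoring the caps, the number of non-negative solutions to x_1+…+x_3 = 5 is C(7,2) = 21.
Subtract solutions that violate a single cap (substitute x_i' = x_i − (cap_i+1)): x_1 ≥ 4 gives C(3,2) = 3; x_2 ≥ 3 gives C(4,2) = 6; x_3 ≥ 3 gives C(4,2) = 6. Together 15.
No two caps can be exceeded simultaneously, so the pair terms are all 0.
By inclusion–exclusion the count is 21 − 15 + 0 = 6.

6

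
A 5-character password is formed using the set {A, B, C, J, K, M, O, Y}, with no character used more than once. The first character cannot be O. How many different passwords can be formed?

5880

The first character has 8−1 = 7 choices (anything except O).
The remaining 4 characters are filled from the other 7 symbols without repetition: 7 × 6 × 5 × 4 = 840.
Total: 7 × 840 = 5880.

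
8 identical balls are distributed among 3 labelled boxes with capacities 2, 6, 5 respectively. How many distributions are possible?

Ignoring the caps, the number of non-negative solutions to x_1+…+x_3 = 8 is C(10,2) = 45.
Subtract solutions that violate a single cap (substitute x_i' = x_i − (cap_i+1)): x_1 ≥ 3 gives C(7,2) = 21; x_2 ≥ 7 gives C(3,2) = 3; x_3 ≥ 6 gives C(4,2) = 6. Together 30.
No two caps can be exceeded simultaneously, so the pair terms are all 0.
By inclusion–exclusion the count is 45 − 30 + 0 = 15.

15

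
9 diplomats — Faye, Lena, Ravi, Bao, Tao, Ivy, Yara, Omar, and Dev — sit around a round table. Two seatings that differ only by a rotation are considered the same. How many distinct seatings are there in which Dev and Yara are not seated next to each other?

Without the restriction there are (8)! = 40320 seatings.
Seatings with Dev beside Yara: treat them as a block with 2 internal orders, giving 2 × (7)! = 10080.
Subtracting, 40320 − 10080 = 30240.

30240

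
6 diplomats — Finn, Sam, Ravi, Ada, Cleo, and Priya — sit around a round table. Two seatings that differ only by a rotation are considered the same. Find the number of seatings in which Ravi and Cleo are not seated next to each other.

72

All circular seatings of 6 people number (5)! = 120.
Those with Ravi next to Cleo: fuse the pair into one unit and seat 5 units around a circle — 2·(4)! = 48.
Subtracting, 120 − 48 = 72.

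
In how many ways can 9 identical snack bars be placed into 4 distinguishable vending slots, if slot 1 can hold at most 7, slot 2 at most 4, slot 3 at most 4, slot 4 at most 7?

142

By stars and bars, unrestricted non-negative solutions to x_1+…+x_4 = 9 number C(9+3,3) = 220.
Subtract solutions that violate a single cap (substitute x_i' = x_i − (cap_i+1)): x_1 ≥ 8 gives C(4,3) = 4; x_2 ≥ 5 gives C(7,3) = 35; x_3 ≥ 5 gives C(7,3) = 35; x_4 ≥ 8 gives C(4,3) = 4. Together 78.
No two caps can be exceeded simultaneously, so the pair terms are all 0.
By inclusion–exclusion the count is 220 − 78 + 0 = 142.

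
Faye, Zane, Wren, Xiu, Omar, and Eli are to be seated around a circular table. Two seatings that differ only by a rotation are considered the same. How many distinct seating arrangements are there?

120

Around a circle, 6 distinct people have 6!/6 = (5)! = 120 rotationally distinct seatings.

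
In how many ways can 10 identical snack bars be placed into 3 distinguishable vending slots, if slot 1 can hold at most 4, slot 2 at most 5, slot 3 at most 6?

Without the upper bounds there are C(12,2) = 66 ways to split 10 among 3 vending slots.
Subtract solutions that violate a single cap (substitute x_i' = x_i − (cap_i+1)): x_1 ≥ 5 gives C(7,2) = 21; x_2 ≥ 6 gives C(6,2) = 15; x_3 ≥ 7 gives C(5,2) = 10. Together 46.
No two caps can be exceeded simultaneously, so the pair terms are all 0.
By inclusion–exclusion the count is 66 − 46 + 0 = 20.

20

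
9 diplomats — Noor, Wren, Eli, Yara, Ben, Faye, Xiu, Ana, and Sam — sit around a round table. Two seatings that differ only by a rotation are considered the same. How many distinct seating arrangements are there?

40320

Fix one person's seat to break rotational symmetry; the remaining 8 people can be arranged in (8)! = 40320 ways.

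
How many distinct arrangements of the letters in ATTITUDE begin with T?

Fix T in the first position and arrange the remaining 7 letters.
Those 7 letters have T appearing twice, giving (7)!/(2!) = 2520.

2520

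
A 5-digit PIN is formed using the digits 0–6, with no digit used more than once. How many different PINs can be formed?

2520

This is a permutation of 5 out of 7: P(7,5) = 7!/2!.
That product is 7 × 6 × 5 × 4 × 3 = 2520.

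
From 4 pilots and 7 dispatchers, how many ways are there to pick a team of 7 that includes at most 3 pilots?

Split by how many pilots are chosen (0 through 3).
Sum: C(4,0)·C(7,7) + C(4,1)·C(7,6) + C(4,2)·C(7,5) + C(4,3)·C(7,4) = 1 + 28 + 126 + 140 = 295.

295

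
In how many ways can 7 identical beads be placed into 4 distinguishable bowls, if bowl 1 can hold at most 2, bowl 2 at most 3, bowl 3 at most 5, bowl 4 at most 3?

43

By stars and bars, unrestricted non-negative solutions to x_1+…+x_4 = 7 number C(7+3,3) = 120.
Subtract solutions that violate a single cap (substitute x_i' = x_i − (cap_i+1)): x_1 ≥ 3 gives C(7,3) = 35; x_2 ≥ 4 gives C(6,3) = 20; x_3 ≥ 6 gives C(4,3) = 4; x_4 ≥ 4 gives C(6,3) = 20. Together 79.
Add back pairs where two caps are both exceeded: 1 + 0 + 1 + 0 + 0 + 0 = 2.
By inclusion–exclusion the count is 120 − 79 + 2 = 43.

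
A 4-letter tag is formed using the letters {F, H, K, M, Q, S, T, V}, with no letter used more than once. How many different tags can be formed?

Choose and order 4 of the 8 symbols: the first letter has 8 options, the next 7, then 6, 5.
That product is 8 × 7 × 6 × 5 = 1680.

1680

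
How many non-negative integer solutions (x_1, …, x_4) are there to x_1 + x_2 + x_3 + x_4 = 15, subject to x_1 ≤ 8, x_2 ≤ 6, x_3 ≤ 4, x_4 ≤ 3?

70

By stars and bars, unrestricted non-negative solutions to x_1+…+x_4 = 15 number C(15+3,3) = 816.
Subtract solutions that violate a single cap (substitute x_i' = x_i − (cap_i+1)): x_1 ≥ 9 gives C(9,3) = 84; x_2 ≥ 7 gives C(11,3) = 165; x_3 ≥ 5 gives C(13,3) = 286; x_4 ≥ 4 gives C(14,3) = 364. Together 899.
Add back pairs where two caps are both exceeded: 0 + 4 + 10 + 20 + 35 + 84 = 153.
By inclusion–exclusion the count is 816 − 899 + 153 = 70.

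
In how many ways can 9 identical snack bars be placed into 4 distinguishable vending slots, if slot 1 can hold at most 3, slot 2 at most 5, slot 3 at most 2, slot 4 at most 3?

29

Without the upper bounds there are C(12,3) = 220 ways to split 9 among 4 vending slots.
Subtract solutions that violate a single cap (substitute x_i' = x_i − (cap_i+1)): x_1 ≥ 4 gives C(8,3) = 56; x_2 ≥ 6 gives C(6,3) = 20; x_3 ≥ 3 gives C(9,3) = 84; x_4 ≥ 4 gives C(8,3) = 56. Together 216.
Add back pairs where two caps are both exceeded: 0 + 10 + 4 + 1 + 0 + 10 = 25.
By inclusion–exclusion the count is 220 − 216 + 25 = 29.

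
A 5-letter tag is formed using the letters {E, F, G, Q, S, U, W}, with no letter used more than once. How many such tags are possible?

This is a permutation of 5 out of 7: P(7,5) = 7!/2!.
That product is 7 × 6 × 5 × 4 × 3 = 2520.

2520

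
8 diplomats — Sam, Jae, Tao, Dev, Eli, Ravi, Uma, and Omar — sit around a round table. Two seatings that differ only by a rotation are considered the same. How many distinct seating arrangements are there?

5040

Around a circle, 8 distinct people have 8!/8 = (7)! = 5040 rotationally distinct seatings.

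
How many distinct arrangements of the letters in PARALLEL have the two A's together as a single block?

Treat the 2 copies of A as a single block. The multiset to arrange is then {AA, E, L, L, L, P, R}, 7 items in all.
That gives (7)!/(3!) = 840 arrangements.

840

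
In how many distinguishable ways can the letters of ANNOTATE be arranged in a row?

Letter multiplicities in ANNOTATE: A×2, E×1, N×2, O×1, T×2.
So there are 8! / (2!·2!·2!) = 5040 distinguishable arrangements.

5040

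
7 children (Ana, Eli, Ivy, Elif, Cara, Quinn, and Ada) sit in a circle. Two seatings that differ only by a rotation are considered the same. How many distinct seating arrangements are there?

720

Around a circle, 7 distinct people have 7!/7 = (6)! = 720 rotationally distinct seatings.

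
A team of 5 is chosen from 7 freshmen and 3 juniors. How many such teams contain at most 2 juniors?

Split by how many juniors are chosen (0 through 2).
Sum: C(3,0)·C(7,5) + C(3,1)·C(7,4) + C(3,2)·C(7,3) = 21 + 105 + 105 = 231.

231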